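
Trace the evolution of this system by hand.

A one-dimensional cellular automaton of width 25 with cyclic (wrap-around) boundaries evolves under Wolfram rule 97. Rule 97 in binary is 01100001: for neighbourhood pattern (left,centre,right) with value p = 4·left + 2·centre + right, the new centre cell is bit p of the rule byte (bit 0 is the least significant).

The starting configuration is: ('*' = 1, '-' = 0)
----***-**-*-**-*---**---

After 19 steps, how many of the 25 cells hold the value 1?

12

gen 0: ----***-**-*-**-*---**---
gen 1: ***---**-**-*-**--*--*-**
gen 2: --*-*--**-**-*-*------*--
gen 3: *--*----**-**-*--****---*
gen 4: *----**--**-**------*-*--
gen 5: --**--*---**-*-****--*---
gen 6: *--*----*--**-*---*----**
gen 7: *----**-----**--*---**---
gen 8: --**--*-***--*----*--*-*-
gen 9: *--*---*--*----**-----*--
gen 10: -----*------**--*-***----
gen 11: ****---****--*---*--*-***
gen 12: ---*-*----*----*-----*---
gen 13: **--*--**---**---***---**
gen 14: -*------*-*--*-*---*-*---
gen 15: ---****--*----*--*--*--**
gen 16: -*----*----**-----------*
gen 17: *--**---**--*-*********--
gen 18: ----*-*--*---*--------*--
gen 19: ***--*-----*---******---*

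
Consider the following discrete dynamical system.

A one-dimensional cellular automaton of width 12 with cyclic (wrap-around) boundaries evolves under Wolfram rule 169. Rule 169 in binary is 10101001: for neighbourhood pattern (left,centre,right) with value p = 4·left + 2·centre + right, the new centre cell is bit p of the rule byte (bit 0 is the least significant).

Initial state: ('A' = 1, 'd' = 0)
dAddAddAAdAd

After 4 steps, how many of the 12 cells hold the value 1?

step 0: dAddAddAAdAd
step 1: dddddddAdAdd
step 2: AAAAAAddAddA
step 3: AAAAAddddddA
step 4: AAAAddAAAAdA

9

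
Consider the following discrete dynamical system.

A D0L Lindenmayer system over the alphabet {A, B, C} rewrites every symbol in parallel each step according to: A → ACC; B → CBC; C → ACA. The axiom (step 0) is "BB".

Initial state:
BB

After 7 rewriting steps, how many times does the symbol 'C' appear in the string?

t=0: BB
t=1: CBCCBC
t=2: ACACBCACAACACBCACA
t=3: ACCACAACCACACBCACAACCACAACCACCACAACCACACBCACAACCACAACC
t=4: ACCACAACAACCACAACCACCACAACAACCACAACCACACBCACAACCACAACCACCA…AACAACCACAACCACACBCACAACCACAACCACCACAACAACCACAACCACCACAACA  (len 162)
t=5: ACCACAACAACCACAACCACCACAACCACCACAACAACCACAACCACCACAACAACCA…AACCACCACAACAACCACAACCACCACAACAACCACAACAACCACAACCACCACAACC  (len 486)
t=6: ACCACAACAACCACAACCACCACAACCACCACAACAACCACAACCACCACAACAACCA…AACCACCACAACAACCACAACCACCACAACAACCACAACAACCACAACCACCACAACA  (len 1458)
t=7: ACCACAACAACCACAACCACCACAACCACCACAACAACCACAACCACCACAACAACCA…AACCACCACAACAACCACAACCACCACAACAACCACAACAACCACAACCACCACAACC  (len 4374)

2188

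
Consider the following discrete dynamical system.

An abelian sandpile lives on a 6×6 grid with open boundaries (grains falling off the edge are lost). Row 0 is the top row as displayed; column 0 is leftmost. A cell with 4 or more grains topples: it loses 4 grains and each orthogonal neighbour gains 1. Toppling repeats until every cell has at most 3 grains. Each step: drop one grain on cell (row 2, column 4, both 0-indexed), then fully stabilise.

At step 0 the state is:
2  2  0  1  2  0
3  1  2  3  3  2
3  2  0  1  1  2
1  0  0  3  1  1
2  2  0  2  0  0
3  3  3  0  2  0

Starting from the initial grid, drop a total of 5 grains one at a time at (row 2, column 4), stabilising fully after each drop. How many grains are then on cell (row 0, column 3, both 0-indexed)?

2

k=0  2  2  0  1  2  0
3  1  2  3  3  2
3  2  0  1  1  2
1  0  0  3  1  1
2  2  0  2  0  0
3  3  3  0  2  0
k=1  2  2  0  1  2  0
3  1  2  3  3  2
3  2  0  1  2  2
1  0  0  3  1  1
2  2  0  2  0  0
3  3  3  0  2  0
k=2  2  2  0  1  2  0
3  1  2  3  3  2
3  2  0  1  3  2
1  0  0  3  1  1
2  2  0  2  0  0
3  3  3  0  2  0
k=3  2  2  0  2  3  0
3  1  3  0  1  3
3  2  0  3  1  3
1  0  0  3  2  1
2  2  0  2  0  0
3  3  3  0  2  0
k=4  2  2  0  2  3  0
3  1  3  0  1  3
3  2  0  3  2  3
1  0  0  3  2  1
2  2  0  2  0  0
3  3  3  0  2  0
k=5  2  2  0  2  3  0
3  1  3  0  1  3
3  2  0  3  3  3
1  0  0  3  2  1
2  2  0  2  0  0
3  3  3  0  2  0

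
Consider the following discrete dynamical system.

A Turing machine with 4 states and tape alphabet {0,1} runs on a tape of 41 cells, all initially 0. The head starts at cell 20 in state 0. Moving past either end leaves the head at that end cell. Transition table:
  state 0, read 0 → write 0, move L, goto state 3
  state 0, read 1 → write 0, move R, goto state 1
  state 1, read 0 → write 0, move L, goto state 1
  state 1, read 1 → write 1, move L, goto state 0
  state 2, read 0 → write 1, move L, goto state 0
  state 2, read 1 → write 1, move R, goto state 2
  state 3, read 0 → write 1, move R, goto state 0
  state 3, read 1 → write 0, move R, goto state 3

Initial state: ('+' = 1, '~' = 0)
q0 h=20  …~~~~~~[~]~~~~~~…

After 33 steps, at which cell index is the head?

29

t=0: q0 h=20  …~~~~~~[~]~~~~~~…
t=1: q3 h=19  …~~~~~~[~]~~~~~~…
t=2: q0 h=20  …~~~~~+[~]~~~~~~…
t=3: q3 h=19  …~~~~~~[+]~~~~~~…
t=4: q3 h=20  …~~~~~~[~]~~~~~~…
t=5: q0 h=21  …~~~~~+[~]~~~~~~…
t=6: q3 h=20  …~~~~~~[+]~~~~~~…
t=7: q3 h=21  …~~~~~~[~]~~~~~~…
t=8: q0 h=22  …~~~~~+[~]~~~~~~…
t=9: q3 h=21  …~~~~~~[+]~~~~~~…
t=10: q3 h=22  …~~~~~~[~]~~~~~~…
t=11: q0 h=23  …~~~~~+[~]~~~~~~…
t=12: q3 h=22  …~~~~~~[+]~~~~~~…
t=13: q3 h=23  …~~~~~~[~]~~~~~~…
t=14: q0 h=24  …~~~~~+[~]~~~~~~…
t=15: q3 h=23  …~~~~~~[+]~~~~~~…
t=16: q3 h=24  …~~~~~~[~]~~~~~~…
t=17: q0 h=25  …~~~~~+[~]~~~~~~…
t=18: q3 h=24  …~~~~~~[+]~~~~~~…
t=19: q3 h=25  …~~~~~~[~]~~~~~~…
t=20: q0 h=26  …~~~~~+[~]~~~~~~…
t=21: q3 h=25  …~~~~~~[+]~~~~~~…
t=22: q3 h=26  …~~~~~~[~]~~~~~~…
t=23: q0 h=27  …~~~~~+[~]~~~~~~…
t=24: q3 h=26  …~~~~~~[+]~~~~~~…
t=25: q3 h=27  …~~~~~~[~]~~~~~~…
t=26: q0 h=28  …~~~~~+[~]~~~~~~…
t=27: q3 h=27  …~~~~~~[+]~~~~~~…
t=28: q3 h=28  …~~~~~~[~]~~~~~~…
t=29: q0 h=29  …~~~~~+[~]~~~~~~…
t=30: q3 h=28  …~~~~~~[+]~~~~~~…
t=31: q3 h=29  …~~~~~~[~]~~~~~~…
t=32: q0 h=30  …~~~~~+[~]~~~~~~…
t=33: q3 h=29  …~~~~~~[+]~~~~~~…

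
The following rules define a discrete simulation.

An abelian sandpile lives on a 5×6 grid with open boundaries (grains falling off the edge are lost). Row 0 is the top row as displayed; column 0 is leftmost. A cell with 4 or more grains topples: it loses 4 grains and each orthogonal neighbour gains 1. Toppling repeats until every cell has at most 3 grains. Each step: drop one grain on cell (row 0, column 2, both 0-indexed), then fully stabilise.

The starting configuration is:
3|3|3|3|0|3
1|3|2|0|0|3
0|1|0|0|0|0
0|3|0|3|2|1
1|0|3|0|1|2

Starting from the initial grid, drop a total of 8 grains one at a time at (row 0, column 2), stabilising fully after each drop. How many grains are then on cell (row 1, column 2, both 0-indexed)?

gen 0: 3|3|3|3|0|3
1|3|2|0|0|3
0|1|0|0|0|0
0|3|0|3|2|1
1|0|3|0|1|2
gen 1: 0|2|3|0|1|3
3|1|0|2|0|3
0|2|1|0|0|0
0|3|0|3|2|1
1|0|3|0|1|2
gen 2: 0|3|0|1|1|3
3|1|1|2|0|3
0|2|1|0|0|0
0|3|0|3|2|1
1|0|3|0|1|2
gen 3: 0|3|1|1|1|3
3|1|1|2|0|3
0|2|1|0|0|0
0|3|0|3|2|1
1|0|3|0|1|2
gen 4: 0|3|2|1|1|3
3|1|1|2|0|3
0|2|1|0|0|0
0|3|0|3|2|1
1|0|3|0|1|2
gen 5: 0|3|3|1|1|3
3|1|1|2|0|3
0|2|1|0|0|0
0|3|0|3|2|1
1|0|3|0|1|2
gen 6: 1|0|1|2|1|3
3|2|2|2|0|3
0|2|1|0|0|0
0|3|0|3|2|1
1|0|3|0|1|2
gen 7: 1|0|2|2|1|3
3|2|2|2|0|3
0|2|1|0|0|0
0|3|0|3|2|1
1|0|3|0|1|2
gen 8: 1|0|3|2|1|3
3|2|2|2|0|3
0|2|1|0|0|0
0|3|0|3|2|1
1|0|3|0|1|2

2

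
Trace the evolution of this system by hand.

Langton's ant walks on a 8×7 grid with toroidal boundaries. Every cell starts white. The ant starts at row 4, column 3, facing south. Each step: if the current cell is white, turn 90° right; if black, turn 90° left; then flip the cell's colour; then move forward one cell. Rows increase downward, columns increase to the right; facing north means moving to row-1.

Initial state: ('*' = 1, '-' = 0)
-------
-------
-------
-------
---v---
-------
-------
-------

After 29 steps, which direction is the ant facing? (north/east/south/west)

west

[0] -------
-------
-------
-------
---v---
-------
-------
-------
[1] -------
-------
-------
-------
--<*---
-------
-------
-------
[2] -------
-------
-------
--^----
--**---
-------
-------
-------
[3] -------
-------
-------
--*>---
--**---
-------
-------
-------
[4] -------
-------
-------
--**---
--*v---
-------
-------
-------
[5] -------
-------
-------
--**---
--*->--
-------
-------
-------
[6] -------
-------
-------
--**---
--*-*--
----v--
-------
-------
[7] -------
-------
-------
--**---
--*-*--
---<*--
-------
-------
[8] -------
-------
-------
--**---
--*^*--
---**--
-------
-------
[9] -------
-------
-------
--**---
--**>--
---**--
-------
-------
[10] -------
-------
-------
--**^--
--**---
---**--
-------
-------
[11] -------
-------
-------
--***>-
--**---
---**--
-------
-------
[12] -------
-------
-------
--****-
--**-v-
---**--
-------
-------
[13] -------
-------
-------
--****-
--**<*-
---**--
-------
-------
[14] -------
-------
-------
--**^*-
--****-
---**--
-------
-------
[15] -------
-------
-------
--*<-*-
--****-
---**--
-------
-------
[16] -------
-------
-------
--*--*-
--*v**-
---**--
-------
-------
[17] -------
-------
-------
--*--*-
--*->*-
---**--
-------
-------
[18] -------
-------
-------
--*-^*-
--*--*-
---**--
-------
-------
[19] -------
-------
-------
--*-*>-
--*--*-
---**--
-------
-------
[20] -------
-------
-----^-
--*-*--
--*--*-
---**--
-------
-------
[21] -------
-------
-----*>
--*-*--
--*--*-
---**--
-------
-------
[22] -------
-------
-----**
--*-*-v
--*--*-
---**--
-------
-------
[23] -------
-------
-----**
--*-*<*
--*--*-
---**--
-------
-------
[24] -------
-------
-----^*
--*-***
--*--*-
---**--
-------
-------
[25] -------
-------
----<-*
--*-***
--*--*-
---**--
-------
-------
[26] -------
----^--
----*-*
--*-***
--*--*-
---**--
-------
-------
[27] -------
----*>-
----*-*
--*-***
--*--*-
---**--
-------
-------
[28] -------
----**-
----*v*
--*-***
--*--*-
---**--
-------
-------
[29] -------
----**-
----<**
--*-***
--*--*-
---**--
-------
-------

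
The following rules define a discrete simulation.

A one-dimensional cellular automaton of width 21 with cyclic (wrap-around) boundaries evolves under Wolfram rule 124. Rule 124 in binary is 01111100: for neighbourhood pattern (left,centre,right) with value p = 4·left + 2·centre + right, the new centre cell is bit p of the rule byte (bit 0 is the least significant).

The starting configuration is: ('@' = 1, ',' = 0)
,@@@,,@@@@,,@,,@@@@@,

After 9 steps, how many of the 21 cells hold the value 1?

0) ,@@@,,@@@@,,@,,@@@@@,
1) ,@,@@,@,,@@,@@,@,,,@@
2) @@@@@@@@,@@@@@@@@,,@@
3) ,,,,,,,@@@,,,,,,@@,@,
4) ,,,,,,,@,@@,,,,,@@@@@
5) @,,,,,,@@@@@,,,,@,,,@
6) @@,,,,,@,,,@@,,,@@,,@
7) ,@@,,,,@@,,@@@,,@@@,@
8) @@@@,,,@@@,@,@@,@,@@@
9) ,,,@@,,@,@@@@@@@@@@,,

13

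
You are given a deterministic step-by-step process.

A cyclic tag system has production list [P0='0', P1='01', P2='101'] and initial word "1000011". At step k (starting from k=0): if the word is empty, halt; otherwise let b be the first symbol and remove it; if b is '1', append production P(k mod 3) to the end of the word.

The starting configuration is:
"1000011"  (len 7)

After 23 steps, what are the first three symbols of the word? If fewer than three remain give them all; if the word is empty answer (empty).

gen 0: "1000011"  (len 7)
gen 1: "0000110"  (len 7)
gen 2: "000110"  (len 6)
gen 3: "00110"  (len 5)
gen 4: "0110"  (len 4)
gen 5: "110"  (len 3)
gen 6: "10101"  (len 5)
gen 7: "01010"  (len 5)
gen 8: "1010"  (len 4)
gen 9: "010101"  (len 6)
gen 10: "10101"  (len 5)
gen 11: "010101"  (len 6)
gen 12: "10101"  (len 5)
gen 13: "01010"  (len 5)
gen 14: "1010"  (len 4)
gen 15: "010101"  (len 6)
gen 16: "10101"  (len 5)
gen 17: "010101"  (len 6)
gen 18: "10101"  (len 5)
gen 19: "01010"  (len 5)
gen 20: "1010"  (len 4)
gen 21: "010101"  (len 6)
gen 22: "10101"  (len 5)
gen 23: "010101"  (len 6)

010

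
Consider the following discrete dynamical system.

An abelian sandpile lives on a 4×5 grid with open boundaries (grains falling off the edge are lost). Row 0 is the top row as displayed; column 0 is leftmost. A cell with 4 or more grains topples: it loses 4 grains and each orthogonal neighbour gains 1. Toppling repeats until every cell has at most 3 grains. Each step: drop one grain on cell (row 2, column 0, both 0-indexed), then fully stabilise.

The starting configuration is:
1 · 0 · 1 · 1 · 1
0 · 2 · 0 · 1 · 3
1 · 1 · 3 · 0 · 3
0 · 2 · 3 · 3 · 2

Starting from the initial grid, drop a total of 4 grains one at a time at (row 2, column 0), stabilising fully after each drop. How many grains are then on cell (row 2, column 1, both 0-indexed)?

[0] 1 · 0 · 1 · 1 · 1
0 · 2 · 0 · 1 · 3
1 · 1 · 3 · 0 · 3
0 · 2 · 3 · 3 · 2
[1] 1 · 0 · 1 · 1 · 1
0 · 2 · 0 · 1 · 3
2 · 1 · 3 · 0 · 3
0 · 2 · 3 · 3 · 2
[2] 1 · 0 · 1 · 1 · 1
0 · 2 · 0 · 1 · 3
3 · 1 · 3 · 0 · 3
0 · 2 · 3 · 3 · 2
[3] 1 · 0 · 1 · 1 · 1
1 · 2 · 0 · 1 · 3
0 · 2 · 3 · 0 · 3
1 · 2 · 3 · 3 · 2
[4] 1 · 0 · 1 · 1 · 1
1 · 2 · 0 · 1 · 3
1 · 2 · 3 · 0 · 3
1 · 2 · 3 · 3 · 2

2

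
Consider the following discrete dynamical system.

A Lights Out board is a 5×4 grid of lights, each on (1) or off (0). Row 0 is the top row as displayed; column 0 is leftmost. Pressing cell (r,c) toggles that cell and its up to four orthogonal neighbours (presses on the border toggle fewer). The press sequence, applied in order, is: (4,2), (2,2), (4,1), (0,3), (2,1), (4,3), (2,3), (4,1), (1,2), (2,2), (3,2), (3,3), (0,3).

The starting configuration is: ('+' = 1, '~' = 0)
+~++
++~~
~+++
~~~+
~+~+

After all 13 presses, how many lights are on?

11

gen 0: +~++
++~~
~+++
~~~+
~+~+
gen 1: +~++
++~~
~+++
~~++
~~+~
gen 2: +~++
+++~
~~~~
~~~+
~~+~
gen 3: +~++
+++~
~~~~
~+~+
++~~
gen 4: +~~~
++++
~~~~
~+~+
++~~
gen 5: +~~~
+~++
+++~
~~~+
++~~
gen 6: +~~~
+~++
+++~
~~~~
++++
gen 7: +~~~
+~+~
++~+
~~~+
++++
gen 8: +~~~
+~+~
++~+
~+~+
~~~+
gen 9: +~+~
++~+
++++
~+~+
~~~+
gen 10: +~+~
++++
+~~~
~+++
~~~+
gen 11: +~+~
++++
+~+~
~~~~
~~++
gen 12: +~+~
++++
+~++
~~++
~~+~
gen 13: +~~+
+++~
+~++
~~++
~~+~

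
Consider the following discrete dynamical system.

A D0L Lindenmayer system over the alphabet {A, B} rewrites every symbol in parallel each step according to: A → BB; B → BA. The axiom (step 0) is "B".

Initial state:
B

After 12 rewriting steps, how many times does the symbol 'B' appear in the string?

2731

k=0  B
k=1  BA
k=2  BABB
k=3  BABBBABA
k=4  BABBBABABABBBABB
k=5  BABBBABABABBBABBBABBBABABABBBABA
k=6  BABBBABABABBBABBBABBBABABABBBABABABBBABABABBBABBBABBBABABABBBABB
k=7  BABBBABABABBBABBBABBBABABABBBABABABBBABABABBBABBBABBBABABA…BABABBBABBBABBBABABABBBABABABBBABABABBBABBBABBBABABABBBABA  (len 128)
k=8  BABBBABABABBBABBBABBBABABABBBABABABBBABABABBBABBBABBBABABA…BABABBBABBBABBBABABABBBABABABBBABABABBBABBBABBBABABABBBABB  (len 256)
k=9  BABBBABABABBBABBBABBBABABABBBABABABBBABABABBBABBBABBBABABA…BABABBBABBBABBBABABABBBABABABBBABABABBBABBBABBBABABABBBABA  (len 512)
k=10  BABBBABABABBBABBBABBBABABABBBABABABBBABABABBBABBBABBBABABA…BABABBBABBBABBBABABABBBABABABBBABABABBBABBBABBBABABABBBABB  (len 1024)
k=11  BABBBABABABBBABBBABBBABABABBBABABABBBABABABBBABBBABBBABABA…BABABBBABBBABBBABABABBBABABABBBABABABBBABBBABBBABABABBBABA  (len 2048)
k=12  BABBBABABABBBABBBABBBABABABBBABABABBBABABABBBABBBABBBABABA…BABABBBABBBABBBABABABBBABABABBBABABABBBABBBABBBABABABBBABB  (len 4096)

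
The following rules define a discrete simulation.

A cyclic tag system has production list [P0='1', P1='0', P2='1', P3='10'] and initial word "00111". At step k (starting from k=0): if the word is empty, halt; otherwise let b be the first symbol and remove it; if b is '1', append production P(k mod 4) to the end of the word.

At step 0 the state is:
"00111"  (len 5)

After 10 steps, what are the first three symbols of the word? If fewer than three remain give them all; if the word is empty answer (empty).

t=0: "00111"  (len 5)
t=1: "0111"  (len 4)
t=2: "111"  (len 3)
t=3: "111"  (len 3)
t=4: "1110"  (len 4)
t=5: "1101"  (len 4)
t=6: "1010"  (len 4)
t=7: "0101"  (len 4)
t=8: "101"  (len 3)
t=9: "011"  (len 3)
t=10: "11"  (len 2)

11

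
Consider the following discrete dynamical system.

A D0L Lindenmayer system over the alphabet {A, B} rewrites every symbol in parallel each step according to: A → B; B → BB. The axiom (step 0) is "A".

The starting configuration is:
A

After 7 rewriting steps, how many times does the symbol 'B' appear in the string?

64

gen 0: A
gen 1: B
gen 2: BB
gen 3: BBBB
gen 4: BBBBBBBB
gen 5: BBBBBBBBBBBBBBBB
gen 6: BBBBBBBBBBBBBBBBBBBBBBBBBBBBBBBB
gen 7: BBBBBBBBBBBBBBBBBBBBBBBBBBBBBBBBBBBBBBBBBBBBBBBBBBBBBBBBBBBBBBBB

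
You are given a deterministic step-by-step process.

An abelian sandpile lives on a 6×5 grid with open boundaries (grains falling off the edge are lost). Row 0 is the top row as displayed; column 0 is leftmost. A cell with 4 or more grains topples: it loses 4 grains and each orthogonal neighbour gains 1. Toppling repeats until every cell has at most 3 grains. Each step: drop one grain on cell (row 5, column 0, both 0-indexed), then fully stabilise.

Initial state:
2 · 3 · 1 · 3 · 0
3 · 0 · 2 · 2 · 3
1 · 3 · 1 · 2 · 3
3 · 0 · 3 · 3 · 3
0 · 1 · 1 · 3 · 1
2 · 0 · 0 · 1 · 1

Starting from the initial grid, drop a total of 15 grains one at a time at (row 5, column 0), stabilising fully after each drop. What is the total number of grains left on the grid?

55

0) 2 · 3 · 1 · 3 · 0
3 · 0 · 2 · 2 · 3
1 · 3 · 1 · 2 · 3
3 · 0 · 3 · 3 · 3
0 · 1 · 1 · 3 · 1
2 · 0 · 0 · 1 · 1
1) 2 · 3 · 1 · 3 · 0
3 · 0 · 2 · 2 · 3
1 · 3 · 1 · 2 · 3
3 · 0 · 3 · 3 · 3
0 · 1 · 1 · 3 · 1
3 · 0 · 0 · 1 · 1
2) 2 · 3 · 1 · 3 · 0
3 · 0 · 2 · 2 · 3
1 · 3 · 1 · 2 · 3
3 · 0 · 3 · 3 · 3
1 · 1 · 1 · 3 · 1
0 · 1 · 0 · 1 · 1
3) 2 · 3 · 1 · 3 · 0
3 · 0 · 2 · 2 · 3
1 · 3 · 1 · 2 · 3
3 · 0 · 3 · 3 · 3
1 · 1 · 1 · 3 · 1
1 · 1 · 0 · 1 · 1
4) 2 · 3 · 1 · 3 · 0
3 · 0 · 2 · 2 · 3
1 · 3 · 1 · 2 · 3
3 · 0 · 3 · 3 · 3
1 · 1 · 1 · 3 · 1
2 · 1 · 0 · 1 · 1
5) 2 · 3 · 1 · 3 · 0
3 · 0 · 2 · 2 · 3
1 · 3 · 1 · 2 · 3
3 · 0 · 3 · 3 · 3
1 · 1 · 1 · 3 · 1
3 · 1 · 0 · 1 · 1
6) 2 · 3 · 1 · 3 · 0
3 · 0 · 2 · 2 · 3
1 · 3 · 1 · 2 · 3
3 · 0 · 3 · 3 · 3
2 · 1 · 1 · 3 · 1
0 · 2 · 0 · 1 · 1
7) 2 · 3 · 1 · 3 · 0
3 · 0 · 2 · 2 · 3
1 · 3 · 1 · 2 · 3
3 · 0 · 3 · 3 · 3
2 · 1 · 1 · 3 · 1
1 · 2 · 0 · 1 · 1
8) 2 · 3 · 1 · 3 · 0
3 · 0 · 2 · 2 · 3
1 · 3 · 1 · 2 · 3
3 · 0 · 3 · 3 · 3
2 · 1 · 1 · 3 · 1
2 · 2 · 0 · 1 · 1
9) 2 · 3 · 1 · 3 · 0
3 · 0 · 2 · 2 · 3
1 · 3 · 1 · 2 · 3
3 · 0 · 3 · 3 · 3
2 · 1 · 1 · 3 · 1
3 · 2 · 0 · 1 · 1
10) 2 · 3 · 1 · 3 · 0
3 · 0 · 2 · 2 · 3
1 · 3 · 1 · 2 · 3
3 · 0 · 3 · 3 · 3
3 · 1 · 1 · 3 · 1
0 · 3 · 0 · 1 · 1
11) 2 · 3 · 1 · 3 · 0
3 · 0 · 2 · 2 · 3
1 · 3 · 1 · 2 · 3
3 · 0 · 3 · 3 · 3
3 · 1 · 1 · 3 · 1
1 · 3 · 0 · 1 · 1
12) 2 · 3 · 1 · 3 · 0
3 · 0 · 2 · 2 · 3
1 · 3 · 1 · 2 · 3
3 · 0 · 3 · 3 · 3
3 · 1 · 1 · 3 · 1
2 · 3 · 0 · 1 · 1
13) 2 · 3 · 1 · 3 · 0
3 · 0 · 2 · 2 · 3
1 · 3 · 1 · 2 · 3
3 · 0 · 3 · 3 · 3
3 · 1 · 1 · 3 · 1
3 · 3 · 0 · 1 · 1
14) 2 · 3 · 1 · 3 · 0
3 · 0 · 2 · 2 · 3
2 · 3 · 1 · 2 · 3
0 · 1 · 3 · 3 · 3
1 · 3 · 1 · 3 · 1
2 · 0 · 1 · 1 · 1
15) 2 · 3 · 1 · 3 · 0
3 · 0 · 2 · 2 · 3
2 · 3 · 1 · 2 · 3
0 · 1 · 3 · 3 · 3
1 · 3 · 1 · 3 · 1
3 · 0 · 1 · 1 · 1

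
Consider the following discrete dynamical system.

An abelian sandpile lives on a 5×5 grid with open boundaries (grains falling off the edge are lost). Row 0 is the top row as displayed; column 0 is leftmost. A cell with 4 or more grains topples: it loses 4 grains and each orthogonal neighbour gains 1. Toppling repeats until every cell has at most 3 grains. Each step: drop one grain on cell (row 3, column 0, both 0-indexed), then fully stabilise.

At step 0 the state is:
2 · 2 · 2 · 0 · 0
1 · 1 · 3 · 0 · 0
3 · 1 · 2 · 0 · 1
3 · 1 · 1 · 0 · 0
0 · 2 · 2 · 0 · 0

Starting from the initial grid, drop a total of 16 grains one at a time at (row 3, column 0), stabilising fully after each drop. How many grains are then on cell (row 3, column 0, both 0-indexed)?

k=0  2 · 2 · 2 · 0 · 0
1 · 1 · 3 · 0 · 0
3 · 1 · 2 · 0 · 1
3 · 1 · 1 · 0 · 0
0 · 2 · 2 · 0 · 0
k=1  2 · 2 · 2 · 0 · 0
2 · 1 · 3 · 0 · 0
0 · 2 · 2 · 0 · 1
1 · 2 · 1 · 0 · 0
1 · 2 · 2 · 0 · 0
k=2  2 · 2 · 2 · 0 · 0
2 · 1 · 3 · 0 · 0
0 · 2 · 2 · 0 · 1
2 · 2 · 1 · 0 · 0
1 · 2 · 2 · 0 · 0
k=3  2 · 2 · 2 · 0 · 0
2 · 1 · 3 · 0 · 0
0 · 2 · 2 · 0 · 1
3 · 2 · 1 · 0 · 0
1 · 2 · 2 · 0 · 0
k=4  2 · 2 · 2 · 0 · 0
2 · 1 · 3 · 0 · 0
1 · 2 · 2 · 0 · 1
0 · 3 · 1 · 0 · 0
2 · 2 · 2 · 0 · 0
k=5  2 · 2 · 2 · 0 · 0
2 · 1 · 3 · 0 · 0
1 · 2 · 2 · 0 · 1
1 · 3 · 1 · 0 · 0
2 · 2 · 2 · 0 · 0
k=6  2 · 2 · 2 · 0 · 0
2 · 1 · 3 · 0 · 0
1 · 2 · 2 · 0 · 1
2 · 3 · 1 · 0 · 0
2 · 2 · 2 · 0 · 0
k=7  2 · 2 · 2 · 0 · 0
2 · 1 · 3 · 0 · 0
1 · 2 · 2 · 0 · 1
3 · 3 · 1 · 0 · 0
2 · 2 · 2 · 0 · 0
k=8  2 · 2 · 2 · 0 · 0
2 · 1 · 3 · 0 · 0
2 · 3 · 2 · 0 · 1
1 · 0 · 2 · 0 · 0
3 · 3 · 2 · 0 · 0
k=9  2 · 2 · 2 · 0 · 0
2 · 1 · 3 · 0 · 0
2 · 3 · 2 · 0 · 1
2 · 0 · 2 · 0 · 0
3 · 3 · 2 · 0 · 0
k=10  2 · 2 · 2 · 0 · 0
2 · 1 · 3 · 0 · 0
2 · 3 · 2 · 0 · 1
3 · 0 · 2 · 0 · 0
3 · 3 · 2 · 0 · 0
k=11  2 · 2 · 2 · 0 · 0
2 · 1 · 3 · 0 · 0
3 · 3 · 2 · 0 · 1
1 · 2 · 2 · 0 · 0
1 · 0 · 3 · 0 · 0
k=12  2 · 2 · 2 · 0 · 0
2 · 1 · 3 · 0 · 0
3 · 3 · 2 · 0 · 1
2 · 2 · 2 · 0 · 0
1 · 0 · 3 · 0 · 0
k=13  2 · 2 · 2 · 0 · 0
2 · 1 · 3 · 0 · 0
3 · 3 · 2 · 0 · 1
3 · 2 · 2 · 0 · 0
1 · 0 · 3 · 0 · 0
k=14  2 · 2 · 2 · 0 · 0
3 · 2 · 3 · 0 · 0
1 · 1 · 3 · 0 · 1
2 · 0 · 3 · 0 · 0
2 · 1 · 3 · 0 · 0
k=15  2 · 2 · 2 · 0 · 0
3 · 2 · 3 · 0 · 0
1 · 1 · 3 · 0 · 1
3 · 0 · 3 · 0 · 0
2 · 1 · 3 · 0 · 0
k=16  2 · 2 · 2 · 0 · 0
3 · 2 · 3 · 0 · 0
2 · 1 · 3 · 0 · 1
0 · 1 · 3 · 0 · 0
3 · 1 · 3 · 0 · 0

0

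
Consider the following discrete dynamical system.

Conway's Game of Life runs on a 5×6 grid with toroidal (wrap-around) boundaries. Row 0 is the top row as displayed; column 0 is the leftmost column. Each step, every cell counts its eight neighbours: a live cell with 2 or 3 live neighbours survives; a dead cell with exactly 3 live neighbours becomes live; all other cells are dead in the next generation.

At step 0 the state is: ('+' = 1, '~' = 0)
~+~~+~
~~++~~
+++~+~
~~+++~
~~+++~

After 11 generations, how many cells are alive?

0) ~+~~+~
~~++~~
+++~+~
~~+++~
~~+++~
1) ~+~~+~
+~~~++
~~~~++
~~~~~~
~+~~~+
2) ~+~~+~
+~~+~~
+~~~+~
+~~~++
+~~~~~
3) ++~~~+
++~++~
++~++~
++~~+~
++~~+~
4) ~~~+~~
~~~+~~
~~~~~~
~~~~+~
~~+~+~
5) ~~+++~
~~~~~~
~~~~~~
~~~+~~
~~~~+~
6) ~~~++~
~~~+~~
~~~~~~
~~~~~~
~~+~+~
7) ~~+~+~
~~~++~
~~~~~~
~~~~~~
~~~~+~
8) ~~~~++
~~~++~
~~~~~~
~~~~~~
~~~+~~
9) ~~~~~+
~~~+++
~~~~~~
~~~~~~
~~~~+~
10) ~~~+~+
~~~~++
~~~~+~
~~~~~~
~~~~~~
11) ~~~~~+
~~~+~+
~~~~++
~~~~~~
~~~~~~

5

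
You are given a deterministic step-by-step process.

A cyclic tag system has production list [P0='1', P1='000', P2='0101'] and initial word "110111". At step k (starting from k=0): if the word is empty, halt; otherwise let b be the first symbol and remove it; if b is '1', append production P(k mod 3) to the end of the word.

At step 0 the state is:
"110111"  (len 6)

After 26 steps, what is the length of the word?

6

gen 0: "110111"  (len 6)
gen 1: "101111"  (len 6)
gen 2: "01111000"  (len 8)
gen 3: "1111000"  (len 7)
gen 4: "1110001"  (len 7)
gen 5: "110001000"  (len 9)
gen 6: "100010000101"  (len 12)
gen 7: "000100001011"  (len 12)
gen 8: "00100001011"  (len 11)
gen 9: "0100001011"  (len 10)
gen 10: "100001011"  (len 9)
gen 11: "00001011000"  (len 11)
gen 12: "0001011000"  (len 10)
gen 13: "001011000"  (len 9)
gen 14: "01011000"  (len 8)
gen 15: "1011000"  (len 7)
gen 16: "0110001"  (len 7)
gen 17: "110001"  (len 6)
gen 18: "100010101"  (len 9)
gen 19: "000101011"  (len 9)
gen 20: "00101011"  (len 8)
gen 21: "0101011"  (len 7)
gen 22: "101011"  (len 6)
gen 23: "01011000"  (len 8)
gen 24: "1011000"  (len 7)
gen 25: "0110001"  (len 7)
gen 26: "110001"  (len 6)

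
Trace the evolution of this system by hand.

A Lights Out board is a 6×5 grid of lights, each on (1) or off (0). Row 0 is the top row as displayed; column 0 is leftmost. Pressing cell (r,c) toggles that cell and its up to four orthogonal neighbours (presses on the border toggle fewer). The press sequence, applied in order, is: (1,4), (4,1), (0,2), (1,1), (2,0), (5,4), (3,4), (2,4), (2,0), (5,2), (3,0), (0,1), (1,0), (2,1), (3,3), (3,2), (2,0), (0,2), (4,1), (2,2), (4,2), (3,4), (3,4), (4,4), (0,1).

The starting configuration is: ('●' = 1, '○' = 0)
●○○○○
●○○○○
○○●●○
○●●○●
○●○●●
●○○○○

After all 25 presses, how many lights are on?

12

[0] ●○○○○
●○○○○
○○●●○
○●●○●
○●○●●
●○○○○
[1] ●○○○●
●○○●●
○○●●●
○●●○●
○●○●●
●○○○○
[2] ●○○○●
●○○●●
○○●●●
○○●○●
●○●●●
●●○○○
[3] ●●●●●
●○●●●
○○●●●
○○●○●
●○●●●
●●○○○
[4] ●○●●●
○●○●●
○●●●●
○○●○●
●○●●●
●●○○○
[5] ●○●●●
●●○●●
●○●●●
●○●○●
●○●●●
●●○○○
[6] ●○●●●
●●○●●
●○●●●
●○●○●
●○●●○
●●○●●
[7] ●○●●●
●●○●●
●○●●○
●○●●○
●○●●●
●●○●●
[8] ●○●●●
●●○●○
●○●○●
●○●●●
●○●●●
●●○●●
[9] ●○●●●
○●○●○
○●●○●
○○●●●
●○●●●
●●○●●
[10] ●○●●●
○●○●○
○●●○●
○○●●●
●○○●●
●○●○●
[11] ●○●●●
○●○●○
●●●○●
●●●●●
○○○●●
●○●○●
[12] ○●○●●
○○○●○
●●●○●
●●●●●
○○○●●
●○●○●
[13] ●●○●●
●●○●○
○●●○●
●●●●●
○○○●●
●○●○●
[14] ●●○●●
●○○●○
●○○○●
●○●●●
○○○●●
●○●○●
[15] ●●○●●
●○○●○
●○○●●
●○○○○
○○○○●
●○●○●
[16] ●●○●●
●○○●○
●○●●●
●●●●○
○○●○●
●○●○●
[17] ●●○●●
○○○●○
○●●●●
○●●●○
○○●○●
●○●○●
[18] ●○●○●
○○●●○
○●●●●
○●●●○
○○●○●
●○●○●
[19] ●○●○●
○○●●○
○●●●●
○○●●○
●●○○●
●●●○●
[20] ●○●○●
○○○●○
○○○○●
○○○●○
●●○○●
●●●○●
[21] ●○●○●
○○○●○
○○○○●
○○●●○
●○●●●
●●○○●
[22] ●○●○●
○○○●○
○○○○○
○○●○●
●○●●○
●●○○●
[23] ●○●○●
○○○●○
○○○○●
○○●●○
●○●●●
●●○○●
[24] ●○●○●
○○○●○
○○○○●
○○●●●
●○●○○
●●○○○
[25] ○●○○●
○●○●○
○○○○●
○○●●●
●○●○○
●●○○○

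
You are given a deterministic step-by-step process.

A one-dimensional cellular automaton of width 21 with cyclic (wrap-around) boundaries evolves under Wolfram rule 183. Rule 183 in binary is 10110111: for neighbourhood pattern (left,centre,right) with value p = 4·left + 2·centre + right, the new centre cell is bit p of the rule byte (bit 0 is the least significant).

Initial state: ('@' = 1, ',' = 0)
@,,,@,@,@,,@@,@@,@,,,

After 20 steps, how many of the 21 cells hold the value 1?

[0] @,,,@,@,@,,@@,@@,@,,,
[1] @@@@@@@@@@@,,@,,@@@@@
[2] @@@@@@@@@@,@@@@@,@@@@
[3] @@@@@@@@@,@,@@@,@,@@@
[4] @@@@@@@@,@@@,@,@@@,@@
[5] @@@@@@@,@,@,@@@,@,@,@
[6] @@@@@@,@@@@@,@,@@@@@,
[7] ,@@@@,@,@@@,@@@,@@@,@
[8] @,@@,@@@,@,@,@,@,@,@@
[9] ,@,,@,@,@@@@@@@@@@@,@
[10] @@@@@@@@,@@@@@@@@@,@@
[11] @@@@@@@,@,@@@@@@@,@,@
[12] @@@@@@,@@@,@@@@@,@@@,
[13] ,@@@@,@,@,@,@@@,@,@,@
[14] @,@@,@@@@@@@,@,@@@@@@
[15] ,@,,@,@@@@@,@@@,@@@@@
[16] @@@@@@,@@@,@,@,@,@@@,
[17] ,@@@@,@,@,@@@@@@@,@,@
[18] @,@@,@@@@@,@@@@@,@@@@
[19] ,@,,@,@@@,@,@@@,@,@@@
[20] @@@@@@,@,@@@,@,@@@,@,

15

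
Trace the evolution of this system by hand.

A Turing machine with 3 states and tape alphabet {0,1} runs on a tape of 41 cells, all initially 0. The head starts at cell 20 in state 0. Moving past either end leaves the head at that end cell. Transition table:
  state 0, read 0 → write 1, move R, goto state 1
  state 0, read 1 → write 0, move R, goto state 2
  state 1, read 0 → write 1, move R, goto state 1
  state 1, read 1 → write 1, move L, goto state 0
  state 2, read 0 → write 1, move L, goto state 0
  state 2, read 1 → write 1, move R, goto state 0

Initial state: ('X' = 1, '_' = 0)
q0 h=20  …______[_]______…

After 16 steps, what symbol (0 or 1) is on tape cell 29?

t=0: q0 h=20  …______[_]______…
t=1: q1 h=21  …_____X[_]______…
t=2: q1 h=22  …____XX[_]______…
t=3: q1 h=23  …___XXX[_]______…
t=4: q1 h=24  …__XXXX[_]______…
t=5: q1 h=25  …_XXXXX[_]______…
t=6: q1 h=26  …XXXXXX[_]______…
t=7: q1 h=27  …XXXXXX[_]______…
t=8: q1 h=28  …XXXXXX[_]______…
t=9: q1 h=29  …XXXXXX[_]______…
t=10: q1 h=30  …XXXXXX[_]______…
t=11: q1 h=31  …XXXXXX[_]______…
t=12: q1 h=32  …XXXXXX[_]______…
t=13: q1 h=33  …XXXXXX[_]______…
t=14: q1 h=34  …XXXXXX[_]______|
t=15: q1 h=35  …XXXXXX[_]_____|
t=16: q1 h=36  …XXXXXX[_]____|

1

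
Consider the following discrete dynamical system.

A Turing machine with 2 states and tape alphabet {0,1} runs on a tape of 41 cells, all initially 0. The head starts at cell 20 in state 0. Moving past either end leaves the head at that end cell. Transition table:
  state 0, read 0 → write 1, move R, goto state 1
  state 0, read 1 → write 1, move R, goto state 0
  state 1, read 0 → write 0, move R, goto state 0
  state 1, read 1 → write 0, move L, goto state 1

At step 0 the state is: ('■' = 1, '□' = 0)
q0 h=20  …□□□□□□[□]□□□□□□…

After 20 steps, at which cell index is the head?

[0] q0 h=20  …□□□□□□[□]□□□□□□…
[1] q1 h=21  …□□□□□■[□]□□□□□□…
[2] q0 h=22  …□□□□■□[□]□□□□□□…
[3] q1 h=23  …□□□■□■[□]□□□□□□…
[4] q0 h=24  …□□■□■□[□]□□□□□□…
[5] q1 h=25  …□■□■□■[□]□□□□□□…
[6] q0 h=26  …■□■□■□[□]□□□□□□…
[7] q1 h=27  …□■□■□■[□]□□□□□□…
[8] q0 h=28  …■□■□■□[□]□□□□□□…
[9] q1 h=29  …□■□■□■[□]□□□□□□…
[10] q0 h=30  …■□■□■□[□]□□□□□□…
[11] q1 h=31  …□■□■□■[□]□□□□□□…
[12] q0 h=32  …■□■□■□[□]□□□□□□…
[13] q1 h=33  …□■□■□■[□]□□□□□□…
[14] q0 h=34  …■□■□■□[□]□□□□□□|
[15] q1 h=35  …□■□■□■[□]□□□□□|
[16] q0 h=36  …■□■□■□[□]□□□□|
[17] q1 h=37  …□■□■□■[□]□□□|
[18] q0 h=38  …■□■□■□[□]□□|
[19] q1 h=39  …□■□■□■[□]□|
[20] q0 h=40  …■□■□■□[□]|

40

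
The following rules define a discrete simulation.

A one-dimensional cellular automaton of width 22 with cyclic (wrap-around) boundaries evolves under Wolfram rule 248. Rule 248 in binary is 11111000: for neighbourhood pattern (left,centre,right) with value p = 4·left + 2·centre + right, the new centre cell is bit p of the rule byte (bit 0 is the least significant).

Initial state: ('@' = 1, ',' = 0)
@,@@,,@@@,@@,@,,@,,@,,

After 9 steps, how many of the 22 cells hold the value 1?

0) @,@@,,@@@,@@,@,,@,,@,,
1) ,@@@@,@@@@@@@,@,,@,,@,
2) ,@@@@@@@@@@@@@,@,,@,,@
3) @@@@@@@@@@@@@@@,@,,@,,
4) @@@@@@@@@@@@@@@@,@,,@,
5) @@@@@@@@@@@@@@@@@,@,,@
6) @@@@@@@@@@@@@@@@@@,@,@
7) @@@@@@@@@@@@@@@@@@@,@@
8) @@@@@@@@@@@@@@@@@@@@@@
9) @@@@@@@@@@@@@@@@@@@@@@

22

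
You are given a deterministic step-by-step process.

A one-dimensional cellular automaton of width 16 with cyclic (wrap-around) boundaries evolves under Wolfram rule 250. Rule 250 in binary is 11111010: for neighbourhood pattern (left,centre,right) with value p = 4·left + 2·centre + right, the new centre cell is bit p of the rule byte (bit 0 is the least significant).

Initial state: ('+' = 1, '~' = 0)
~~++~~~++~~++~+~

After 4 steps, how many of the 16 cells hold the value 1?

16

step 0: ~~++~~~++~~++~+~
step 1: ~++++~++++++++~+
step 2: +++++++++++++++~
step 3: ++++++++++++++++
step 4: ++++++++++++++++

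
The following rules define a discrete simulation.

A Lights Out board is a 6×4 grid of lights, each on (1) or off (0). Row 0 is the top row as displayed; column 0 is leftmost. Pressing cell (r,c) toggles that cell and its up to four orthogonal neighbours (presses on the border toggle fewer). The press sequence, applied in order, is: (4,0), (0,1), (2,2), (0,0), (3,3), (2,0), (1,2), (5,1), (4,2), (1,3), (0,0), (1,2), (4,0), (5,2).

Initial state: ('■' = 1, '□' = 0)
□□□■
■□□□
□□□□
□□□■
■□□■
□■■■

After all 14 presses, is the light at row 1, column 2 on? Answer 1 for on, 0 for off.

[0] □□□■
■□□□
□□□□
□□□■
■□□■
□■■■
[1] □□□■
■□□□
□□□□
■□□■
□■□■
■■■■
[2] ■■■■
■■□□
□□□□
■□□■
□■□■
■■■■
[3] ■■■■
■■■□
□■■■
■□■■
□■□■
■■■■
[4] □□■■
□■■□
□■■■
■□■■
□■□■
■■■■
[5] □□■■
□■■□
□■■□
■□□□
□■□□
■■■■
[6] □□■■
■■■□
■□■□
□□□□
□■□□
■■■■
[7] □□□■
■□□■
■□□□
□□□□
□■□□
■■■■
[8] □□□■
■□□■
■□□□
□□□□
□□□□
□□□■
[9] □□□■
■□□■
■□□□
□□■□
□■■■
□□■■
[10] □□□□
■□■□
■□□■
□□■□
□■■■
□□■■
[11] ■■□□
□□■□
■□□■
□□■□
□■■■
□□■■
[12] ■■■□
□■□■
■□■■
□□■□
□■■■
□□■■
[13] ■■■□
□■□■
■□■■
■□■□
■□■■
■□■■
[14] ■■■□
□■□■
■□■■
■□■□
■□□■
■■□□

0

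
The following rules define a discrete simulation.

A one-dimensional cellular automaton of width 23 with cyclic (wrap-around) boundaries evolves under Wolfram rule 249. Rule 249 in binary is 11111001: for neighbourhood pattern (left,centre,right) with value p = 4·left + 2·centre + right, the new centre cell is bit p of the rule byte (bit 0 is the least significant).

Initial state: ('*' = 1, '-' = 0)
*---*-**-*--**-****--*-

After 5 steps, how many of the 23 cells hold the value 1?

k=0  *---*-**-*--**-****--*-
k=1  -**--****-*-********--*
k=2  ****-*****-**********--
k=3  **********************-
k=4  ***********************
k=5  ***********************

23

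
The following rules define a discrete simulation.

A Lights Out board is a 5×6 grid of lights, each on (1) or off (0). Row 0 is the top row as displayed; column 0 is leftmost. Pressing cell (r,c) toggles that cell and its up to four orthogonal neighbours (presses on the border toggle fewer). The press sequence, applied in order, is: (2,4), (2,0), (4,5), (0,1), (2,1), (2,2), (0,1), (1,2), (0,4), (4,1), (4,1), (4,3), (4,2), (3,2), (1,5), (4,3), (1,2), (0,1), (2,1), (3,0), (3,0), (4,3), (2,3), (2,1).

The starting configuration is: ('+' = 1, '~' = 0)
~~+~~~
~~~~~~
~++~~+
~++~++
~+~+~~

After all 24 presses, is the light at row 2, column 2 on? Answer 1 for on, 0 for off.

0) ~~+~~~
~~~~~~
~++~~+
~++~++
~+~+~~
1) ~~+~~~
~~~~+~
~++++~
~++~~+
~+~+~~
2) ~~+~~~
+~~~+~
+~+++~
+++~~+
~+~+~~
3) ~~+~~~
+~~~+~
+~+++~
+++~~~
~+~+++
4) ++~~~~
++~~+~
+~+++~
+++~~~
~+~+++
5) ++~~~~
+~~~+~
~+~++~
+~+~~~
~+~+++
6) ++~~~~
+~+~+~
~~+~+~
+~~~~~
~+~+++
7) ~~+~~~
+++~+~
~~+~+~
+~~~~~
~+~+++
8) ~~~~~~
+~~++~
~~~~+~
+~~~~~
~+~+++
9) ~~~+++
+~~+~~
~~~~+~
+~~~~~
~+~+++
10) ~~~+++
+~~+~~
~~~~+~
++~~~~
+~++++
11) ~~~+++
+~~+~~
~~~~+~
+~~~~~
~+~+++
12) ~~~+++
+~~+~~
~~~~+~
+~~+~~
~++~~+
13) ~~~+++
+~~+~~
~~~~+~
+~++~~
~~~+~+
14) ~~~+++
+~~+~~
~~+~+~
++~~~~
~~++~+
15) ~~~++~
+~~+++
~~+~++
++~~~~
~~++~+
16) ~~~++~
+~~+++
~~+~++
++~+~~
~~~~++
17) ~~+++~
+++~++
~~~~++
++~+~~
~~~~++
18) ++~++~
+~+~++
~~~~++
++~+~~
~~~~++
19) ++~++~
+++~++
+++~++
+~~+~~
~~~~++
20) ++~++~
+++~++
~++~++
~+~+~~
+~~~++
21) ++~++~
+++~++
+++~++
+~~+~~
~~~~++
22) ++~++~
+++~++
+++~++
+~~~~~
~~++~+
23) ++~++~
++++++
++~+~+
+~~+~~
~~++~+
24) ++~++~
+~++++
~~++~+
++~+~~
~~++~+

1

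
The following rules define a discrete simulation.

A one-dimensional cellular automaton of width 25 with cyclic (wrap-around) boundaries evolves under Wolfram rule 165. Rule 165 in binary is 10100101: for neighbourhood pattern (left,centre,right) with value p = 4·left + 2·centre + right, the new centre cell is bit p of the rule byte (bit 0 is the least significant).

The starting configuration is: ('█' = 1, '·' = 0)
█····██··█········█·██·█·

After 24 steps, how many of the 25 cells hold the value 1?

t=0: █····██··█········█·██·█·
t=1: █·██·····█·██████·██··███
t=2: ·█···███·██·████·█·····██
t=3: ██·█··█·█··█·██·██·███···
t=4: ··██··███··██··█··█·█··█·
t=5: █······█·······█··███··█·
t=6: █·████·█·█████·█···█···██
t=7: ·█·██·███·███·██·█·█·█··█
t=8: ███··█·█·█·█·█··██████··█
t=9: ██···█████████···████····
t=10: ···█··███████··█··██··██·
t=11: ██·█···█████···█·········
t=12: ··██·█··███··█·█·███████·
t=13: █···██···█···████·█████··
t=14: █·█····█·█·█··██·█·███···
t=15: ███·██·█████····███·█··█·
t=16: ·█·█··█·███··██··█·██··██
t=17: ████··██·█·······██······
t=18: ·██·····██·█████····████·
t=19: ····███···█·███··██··██··
t=20: ███··█··█·██·█··········█
t=21: ██···█··██··██·████████··
t=22: ···█·█········█·██████···
t=23: ██·███·██████·██·████··██
t=24: █·█·█·█·████·█··█·██····█

13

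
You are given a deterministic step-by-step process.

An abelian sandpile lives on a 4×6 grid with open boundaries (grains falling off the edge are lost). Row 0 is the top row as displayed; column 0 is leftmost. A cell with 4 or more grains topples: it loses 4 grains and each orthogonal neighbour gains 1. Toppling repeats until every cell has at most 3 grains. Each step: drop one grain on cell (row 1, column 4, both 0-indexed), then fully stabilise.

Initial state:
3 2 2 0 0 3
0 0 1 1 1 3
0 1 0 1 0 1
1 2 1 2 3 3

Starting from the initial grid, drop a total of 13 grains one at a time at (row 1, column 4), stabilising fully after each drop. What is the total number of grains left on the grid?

35

step 0: 3 2 2 0 0 3
0 0 1 1 1 3
0 1 0 1 0 1
1 2 1 2 3 3
step 1: 3 2 2 0 0 3
0 0 1 1 2 3
0 1 0 1 0 1
1 2 1 2 3 3
step 2: 3 2 2 0 0 3
0 0 1 1 3 3
0 1 0 1 0 1
1 2 1 2 3 3
step 3: 3 2 2 0 2 0
0 0 1 2 1 1
0 1 0 1 1 2
1 2 1 2 3 3
step 4: 3 2 2 0 2 0
0 0 1 2 2 1
0 1 0 1 1 2
1 2 1 2 3 3
step 5: 3 2 2 0 2 0
0 0 1 2 3 1
0 1 0 1 1 2
1 2 1 2 3 3
step 6: 3 2 2 0 3 0
0 0 1 3 0 2
0 1 0 1 2 2
1 2 1 2 3 3
step 7: 3 2 2 0 3 0
0 0 1 3 1 2
0 1 0 1 2 2
1 2 1 2 3 3
step 8: 3 2 2 0 3 0
0 0 1 3 2 2
0 1 0 1 2 2
1 2 1 2 3 3
step 9: 3 2 2 0 3 0
0 0 1 3 3 2
0 1 0 1 2 2
1 2 1 2 3 3
step 10: 3 2 2 2 0 1
0 0 2 0 2 3
0 1 0 2 3 2
1 2 1 2 3 3
step 11: 3 2 2 2 0 1
0 0 2 0 3 3
0 1 0 2 3 2
1 2 1 2 3 3
step 12: 3 2 2 2 1 2
0 0 2 1 2 1
0 1 0 3 2 1
1 2 1 3 1 1
step 13: 3 2 2 2 1 2
0 0 2 1 3 1
0 1 0 3 2 1
1 2 1 3 1 1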